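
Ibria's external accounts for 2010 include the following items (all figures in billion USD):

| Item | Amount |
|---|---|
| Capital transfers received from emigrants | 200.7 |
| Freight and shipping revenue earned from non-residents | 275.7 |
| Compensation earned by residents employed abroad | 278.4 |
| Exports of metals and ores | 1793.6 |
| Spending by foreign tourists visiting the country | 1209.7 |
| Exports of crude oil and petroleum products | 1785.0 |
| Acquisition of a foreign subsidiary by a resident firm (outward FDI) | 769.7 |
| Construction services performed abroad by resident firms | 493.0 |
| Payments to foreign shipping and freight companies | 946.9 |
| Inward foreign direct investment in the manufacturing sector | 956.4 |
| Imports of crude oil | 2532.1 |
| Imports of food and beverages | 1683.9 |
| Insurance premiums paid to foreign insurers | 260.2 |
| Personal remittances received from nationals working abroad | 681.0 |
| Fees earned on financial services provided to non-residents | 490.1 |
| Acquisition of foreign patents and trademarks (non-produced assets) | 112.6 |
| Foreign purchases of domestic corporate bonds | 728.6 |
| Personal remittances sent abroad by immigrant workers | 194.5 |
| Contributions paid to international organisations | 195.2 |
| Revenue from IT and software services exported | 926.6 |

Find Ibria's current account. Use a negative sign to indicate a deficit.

2120.3

Goods: -1683.9 + 1793.6 - 2532.1 + 1785.0 = -637.4
Services: 490.1 + 493.0 - 946.9 + 275.7 + 1209.7 + 926.6 - 260.2 = 2188.0
Primary income: 278.4
Secondary income: 681.0 - 194.5 - 195.2 = 291.3
Current account = (-637.4) + 2188.0 + 278.4 + 291.3 = 2120.3
(Excluded from the current account — capital account: capital transfers received from emigrants 200.7, acquisition of foreign patents and trademarks (non-produced assets) 112.6; financial account: acquisition of a foreign subsidiary by a resident firm (outward FDI) 769.7, inward foreign direct investment in the manufacturing sector 956.4, foreign purchases of domestic corporate bonds 728.6.)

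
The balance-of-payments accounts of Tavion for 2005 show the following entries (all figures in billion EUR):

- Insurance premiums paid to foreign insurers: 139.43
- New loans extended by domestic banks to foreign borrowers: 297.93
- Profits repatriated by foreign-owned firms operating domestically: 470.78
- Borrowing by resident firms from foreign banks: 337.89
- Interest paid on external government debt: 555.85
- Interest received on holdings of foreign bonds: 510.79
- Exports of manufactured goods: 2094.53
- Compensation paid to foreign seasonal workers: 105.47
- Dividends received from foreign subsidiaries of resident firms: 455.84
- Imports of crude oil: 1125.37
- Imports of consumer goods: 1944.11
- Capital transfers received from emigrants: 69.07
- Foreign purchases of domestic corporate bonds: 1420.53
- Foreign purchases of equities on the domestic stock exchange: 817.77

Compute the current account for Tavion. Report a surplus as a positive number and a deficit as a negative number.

-1279.85

Goods: -1125.37 + 2094.53 - 1944.11 = -974.95
Services: -139.43
Primary income: -555.85 - 105.47 + 455.84 - 470.78 + 510.79 = -165.47
Current account = (-974.95) + (-139.43) + (-165.47) = -1279.85
(Excluded from the current account — financial account: new loans extended by domestic banks to foreign borrowers 297.93, borrowing by resident firms from foreign banks 337.89, foreign purchases of domestic corporate bonds 1420.53, foreign purchases of equities on the domestic stock exchange 817.77; capital account: capital transfers received from emigrants 69.07.)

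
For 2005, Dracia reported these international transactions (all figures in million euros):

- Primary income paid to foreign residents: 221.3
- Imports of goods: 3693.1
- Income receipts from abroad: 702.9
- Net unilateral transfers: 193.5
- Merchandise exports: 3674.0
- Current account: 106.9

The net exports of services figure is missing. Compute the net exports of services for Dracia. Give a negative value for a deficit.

-549.1

Current account = goods balance + services balance + net primary income + net secondary income
Sum of the known components = 656.0
Net exports of services = CA - (known components) = 106.9 - 656.0 = -549.1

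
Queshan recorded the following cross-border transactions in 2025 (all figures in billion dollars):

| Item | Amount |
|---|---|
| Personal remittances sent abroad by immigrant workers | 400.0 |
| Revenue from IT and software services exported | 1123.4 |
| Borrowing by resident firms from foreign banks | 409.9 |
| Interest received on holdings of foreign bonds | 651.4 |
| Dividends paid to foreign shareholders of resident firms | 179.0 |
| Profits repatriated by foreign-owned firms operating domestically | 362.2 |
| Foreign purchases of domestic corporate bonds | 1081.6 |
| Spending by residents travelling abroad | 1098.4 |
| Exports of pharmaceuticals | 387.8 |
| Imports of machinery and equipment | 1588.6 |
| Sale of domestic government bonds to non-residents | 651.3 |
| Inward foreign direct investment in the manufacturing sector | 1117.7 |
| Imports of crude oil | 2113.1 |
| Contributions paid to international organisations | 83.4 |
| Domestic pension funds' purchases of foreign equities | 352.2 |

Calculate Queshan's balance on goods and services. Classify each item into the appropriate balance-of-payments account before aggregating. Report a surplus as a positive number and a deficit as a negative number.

-3288.9

Goods: -2113.1 + 387.8 - 1588.6 = -3313.9
Services: -1098.4 + 1123.4 = 25.0
Trade balance = -3313.9 + 25.0 = -3288.9
(Excluded from the trade balance — secondary income: personal remittances sent abroad by immigrant workers 400.0, contributions paid to international organisations 83.4; financial account: borrowing by resident firms from foreign banks 409.9, foreign purchases of domestic corporate bonds 1081.6, sale of domestic government bonds to non-residents 651.3, inward foreign direct investment in the manufacturing sector 1117.7, domestic pension funds' purchases of foreign equities 352.2; primary income: interest received on holdings of foreign bonds 651.4, dividends paid to foreign shareholders of resident firms 179.0, profits repatriated by foreign-owned firms operating domestically 362.2.)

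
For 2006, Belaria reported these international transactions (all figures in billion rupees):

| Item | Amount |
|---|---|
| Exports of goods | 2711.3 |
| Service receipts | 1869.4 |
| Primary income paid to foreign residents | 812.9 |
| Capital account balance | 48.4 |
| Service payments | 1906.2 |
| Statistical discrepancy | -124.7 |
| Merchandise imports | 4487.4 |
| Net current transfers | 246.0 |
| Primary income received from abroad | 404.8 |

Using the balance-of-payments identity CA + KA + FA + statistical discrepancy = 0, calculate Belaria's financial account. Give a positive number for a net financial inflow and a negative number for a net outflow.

2051.3

Goods balance = 2711.3 - 4487.4 = -1776.1
Services balance = 1869.4 - 1906.2 = -36.8
Trade balance (goods + services) = -1776.1 + (-36.8) = -1812.9
Net primary income = 404.8 - 812.9 = -408.1
Net secondary income = 246.0
Current account = -1812.9 + (-408.1) + 246.0 = -1975.0
Financial account = -(-1975.0 + 48.4 + (-124.7)) = 2051.3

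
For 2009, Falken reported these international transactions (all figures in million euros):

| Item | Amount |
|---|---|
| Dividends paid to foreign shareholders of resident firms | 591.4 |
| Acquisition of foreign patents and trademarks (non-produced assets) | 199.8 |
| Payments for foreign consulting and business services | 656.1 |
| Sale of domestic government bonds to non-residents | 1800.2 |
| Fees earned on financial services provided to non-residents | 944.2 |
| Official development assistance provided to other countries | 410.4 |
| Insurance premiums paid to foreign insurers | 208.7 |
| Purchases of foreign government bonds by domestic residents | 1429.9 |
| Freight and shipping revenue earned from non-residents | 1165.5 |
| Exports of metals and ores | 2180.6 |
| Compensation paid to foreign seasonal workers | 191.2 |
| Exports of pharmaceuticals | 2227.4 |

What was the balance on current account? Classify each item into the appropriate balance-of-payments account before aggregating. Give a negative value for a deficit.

Goods: 2180.6 + 2227.4 = 4408.0
Services: 944.2 - 208.7 - 656.1 + 1165.5 = 1244.9
Primary income: -191.2 - 591.4 = -782.6
Secondary income: -410.4
Current account = 4408.0 + 1244.9 + (-782.6) + (-410.4) = 4459.9
(Excluded from the current account — capital account: acquisition of foreign patents and trademarks (non-produced assets) 199.8; financial account: sale of domestic government bonds to non-residents 1800.2, purchases of foreign government bonds by domestic residents 1429.9.)

4459.9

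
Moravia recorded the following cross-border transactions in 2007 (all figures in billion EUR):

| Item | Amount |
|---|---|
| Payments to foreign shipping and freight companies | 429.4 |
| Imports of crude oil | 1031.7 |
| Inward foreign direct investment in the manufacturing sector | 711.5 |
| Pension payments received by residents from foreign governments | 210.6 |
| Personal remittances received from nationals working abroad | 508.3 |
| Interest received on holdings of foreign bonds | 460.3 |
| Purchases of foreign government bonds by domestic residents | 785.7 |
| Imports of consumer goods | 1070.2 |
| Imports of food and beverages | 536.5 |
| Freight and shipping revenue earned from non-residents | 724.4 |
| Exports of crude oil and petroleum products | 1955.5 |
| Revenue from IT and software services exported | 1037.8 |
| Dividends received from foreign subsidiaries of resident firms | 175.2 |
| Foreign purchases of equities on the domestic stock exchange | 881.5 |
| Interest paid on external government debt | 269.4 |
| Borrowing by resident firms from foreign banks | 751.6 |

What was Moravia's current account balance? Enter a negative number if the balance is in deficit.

1734.9

Goods: -1031.7 - 1070.2 - 536.5 + 1955.5 = -682.9
Services: -429.4 + 1037.8 + 724.4 = 1332.8
Primary income: 175.2 + 460.3 - 269.4 = 366.1
Secondary income: 210.6 + 508.3 = 718.9
Current account = (-682.9) + 1332.8 + 366.1 + 718.9 = 1734.9
(Excluded from the current account — financial account: inward foreign direct investment in the manufacturing sector 711.5, purchases of foreign government bonds by domestic residents 785.7, foreign purchases of equities on the domestic stock exchange 881.5, borrowing by resident firms from foreign banks 751.6.)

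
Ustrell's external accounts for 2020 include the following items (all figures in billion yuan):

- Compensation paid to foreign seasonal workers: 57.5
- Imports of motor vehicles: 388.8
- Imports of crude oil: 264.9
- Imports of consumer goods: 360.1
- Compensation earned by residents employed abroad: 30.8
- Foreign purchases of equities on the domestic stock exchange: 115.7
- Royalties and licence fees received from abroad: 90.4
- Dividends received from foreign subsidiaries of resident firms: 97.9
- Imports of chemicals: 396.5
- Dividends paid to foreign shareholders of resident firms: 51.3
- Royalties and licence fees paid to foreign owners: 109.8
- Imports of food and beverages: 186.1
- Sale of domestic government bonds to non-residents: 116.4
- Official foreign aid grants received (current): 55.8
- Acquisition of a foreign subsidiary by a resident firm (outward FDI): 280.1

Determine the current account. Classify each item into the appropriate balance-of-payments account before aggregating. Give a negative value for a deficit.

Goods: -396.5 - 264.9 - 186.1 - 360.1 - 388.8 = -1596.4
Services: -109.8 + 90.4 = -19.4
Primary income: -51.3 - 57.5 + 30.8 + 97.9 = 19.9
Secondary income: 55.8
Current account = (-1596.4) + (-19.4) + 19.9 + 55.8 = -1540.1
(Excluded from the current account — financial account: foreign purchases of equities on the domestic stock exchange 115.7, sale of domestic government bonds to non-residents 116.4, acquisition of a foreign subsidiary by a resident firm (outward FDI) 280.1.)

-1540.1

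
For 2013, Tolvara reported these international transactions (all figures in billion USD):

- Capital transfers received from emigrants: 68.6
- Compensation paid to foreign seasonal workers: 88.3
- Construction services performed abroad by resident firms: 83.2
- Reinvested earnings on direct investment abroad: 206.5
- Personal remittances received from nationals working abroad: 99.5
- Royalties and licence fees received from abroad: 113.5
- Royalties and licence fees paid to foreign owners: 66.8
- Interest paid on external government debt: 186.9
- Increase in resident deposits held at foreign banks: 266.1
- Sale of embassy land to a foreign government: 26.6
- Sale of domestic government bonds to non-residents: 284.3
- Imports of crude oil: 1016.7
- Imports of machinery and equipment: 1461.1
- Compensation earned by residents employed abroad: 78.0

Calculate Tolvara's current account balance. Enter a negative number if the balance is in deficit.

-2239.1

Goods: -1461.1 - 1016.7 = -2477.8
Services: -66.8 + 113.5 + 83.2 = 129.9
Primary income: -88.3 + 206.5 + 78.0 - 186.9 = 9.3
Secondary income: 99.5
Current account = (-2477.8) + 129.9 + 9.3 + 99.5 = -2239.1
(Excluded from the current account — capital account: capital transfers received from emigrants 68.6, sale of embassy land to a foreign government 26.6; financial account: increase in resident deposits held at foreign banks 266.1, sale of domestic government bonds to non-residents 284.3.)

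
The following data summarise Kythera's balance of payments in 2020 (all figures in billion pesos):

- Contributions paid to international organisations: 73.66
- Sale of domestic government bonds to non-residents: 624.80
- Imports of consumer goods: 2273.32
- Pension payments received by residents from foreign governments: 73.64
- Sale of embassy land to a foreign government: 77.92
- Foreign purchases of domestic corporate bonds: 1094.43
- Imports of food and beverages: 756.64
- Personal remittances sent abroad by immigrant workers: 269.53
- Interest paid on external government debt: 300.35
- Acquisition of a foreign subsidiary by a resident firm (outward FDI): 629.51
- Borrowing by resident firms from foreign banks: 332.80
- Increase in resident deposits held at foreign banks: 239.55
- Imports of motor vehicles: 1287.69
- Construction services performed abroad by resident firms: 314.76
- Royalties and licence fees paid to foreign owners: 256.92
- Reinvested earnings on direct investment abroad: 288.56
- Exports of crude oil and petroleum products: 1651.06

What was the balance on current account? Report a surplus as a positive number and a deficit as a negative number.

Goods: -2273.32 - 756.64 - 1287.69 + 1651.06 = -2666.59
Services: -256.92 + 314.76 = 57.84
Primary income: -300.35 + 288.56 = -11.79
Secondary income: 73.64 - 269.53 - 73.66 = -269.55
Current account = (-2666.59) + 57.84 + (-11.79) + (-269.55) = -2890.09
(Excluded from the current account — financial account: sale of domestic government bonds to non-residents 624.80, foreign purchases of domestic corporate bonds 1094.43, acquisition of a foreign subsidiary by a resident firm (outward FDI) 629.51, borrowing by resident firms from foreign banks 332.80, increase in resident deposits held at foreign banks 239.55; capital account: sale of embassy land to a foreign government 77.92.)

-2890.09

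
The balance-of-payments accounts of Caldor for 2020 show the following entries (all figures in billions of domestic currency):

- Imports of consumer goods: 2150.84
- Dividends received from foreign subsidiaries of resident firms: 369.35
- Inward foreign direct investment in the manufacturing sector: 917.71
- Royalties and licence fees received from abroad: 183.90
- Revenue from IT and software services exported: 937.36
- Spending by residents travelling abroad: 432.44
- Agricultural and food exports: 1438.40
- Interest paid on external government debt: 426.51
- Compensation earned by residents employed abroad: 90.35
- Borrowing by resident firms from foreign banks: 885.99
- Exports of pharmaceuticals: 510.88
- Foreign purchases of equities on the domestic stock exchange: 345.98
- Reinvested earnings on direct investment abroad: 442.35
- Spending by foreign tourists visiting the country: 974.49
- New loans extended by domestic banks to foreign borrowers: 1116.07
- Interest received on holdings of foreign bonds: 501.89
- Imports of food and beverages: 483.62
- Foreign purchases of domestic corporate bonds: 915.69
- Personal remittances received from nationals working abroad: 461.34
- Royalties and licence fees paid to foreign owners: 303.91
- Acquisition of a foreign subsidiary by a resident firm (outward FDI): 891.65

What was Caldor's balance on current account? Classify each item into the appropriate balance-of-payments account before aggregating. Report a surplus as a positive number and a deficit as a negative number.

2112.99

Goods: 510.88 - 2150.84 - 483.62 + 1438.40 = -685.18
Services: -303.91 - 432.44 + 974.49 + 183.90 + 937.36 = 1359.40
Primary income: 442.35 + 369.35 + 90.35 - 426.51 + 501.89 = 977.43
Secondary income: 461.34
Current account = (-685.18) + 1359.40 + 977.43 + 461.34 = 2112.99
(Excluded from the current account — financial account: inward foreign direct investment in the manufacturing sector 917.71, borrowing by resident firms from foreign banks 885.99, foreign purchases of equities on the domestic stock exchange 345.98, new loans extended by domestic banks to foreign borrowers 1116.07, foreign purchases of domestic corporate bonds 915.69, acquisition of a foreign subsidiary by a resident firm (outward FDI) 891.65.)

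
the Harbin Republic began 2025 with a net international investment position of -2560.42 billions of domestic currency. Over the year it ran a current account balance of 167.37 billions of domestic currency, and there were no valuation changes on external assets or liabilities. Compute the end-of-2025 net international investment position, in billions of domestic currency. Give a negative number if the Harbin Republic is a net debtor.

With no valuation effects, change in NIIP = current account = 167.37
End-of-year NIIP = -2560.42 + 167.37 = -2393.05

-2393.05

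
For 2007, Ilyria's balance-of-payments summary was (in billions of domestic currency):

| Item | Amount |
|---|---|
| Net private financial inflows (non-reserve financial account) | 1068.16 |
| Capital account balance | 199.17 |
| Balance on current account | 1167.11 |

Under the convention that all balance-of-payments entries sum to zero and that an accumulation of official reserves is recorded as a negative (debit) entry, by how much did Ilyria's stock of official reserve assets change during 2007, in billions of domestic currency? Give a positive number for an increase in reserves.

Official reserve transactions balance = -(1167.11 + 199.17 + 1068.16) = -2434.44
An accumulation of reserves is recorded as a debit (negative entry), so the change in the stock of reserves is the negative of that balance.
Change in official reserves = -(-2434.44) = 2434.44

2434.44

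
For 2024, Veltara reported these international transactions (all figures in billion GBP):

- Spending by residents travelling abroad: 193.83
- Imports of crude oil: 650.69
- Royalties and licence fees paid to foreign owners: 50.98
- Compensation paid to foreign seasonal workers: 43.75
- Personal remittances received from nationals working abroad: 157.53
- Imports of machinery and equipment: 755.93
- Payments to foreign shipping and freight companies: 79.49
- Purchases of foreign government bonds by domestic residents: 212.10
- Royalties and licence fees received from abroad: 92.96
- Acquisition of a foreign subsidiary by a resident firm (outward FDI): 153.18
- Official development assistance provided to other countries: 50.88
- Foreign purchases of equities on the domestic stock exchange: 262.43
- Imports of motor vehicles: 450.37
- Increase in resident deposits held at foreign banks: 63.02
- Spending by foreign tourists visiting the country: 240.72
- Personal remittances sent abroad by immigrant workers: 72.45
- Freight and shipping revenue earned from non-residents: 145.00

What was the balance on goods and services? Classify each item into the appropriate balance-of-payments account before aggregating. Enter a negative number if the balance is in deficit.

-1702.61

Goods: -755.93 - 450.37 - 650.69 = -1856.99
Services: 92.96 + 240.72 + 145.00 - 79.49 - 50.98 - 193.83 = 154.38
Trade balance = -1856.99 + 154.38 = -1702.61
(Excluded from the trade balance — primary income: compensation paid to foreign seasonal workers 43.75; secondary income: personal remittances received from nationals working abroad 157.53, official development assistance provided to other countries 50.88, personal remittances sent abroad by immigrant workers 72.45; financial account: purchases of foreign government bonds by domestic residents 212.10, acquisition of a foreign subsidiary by a resident firm (outward FDI) 153.18, foreign purchases of equities on the domestic stock exchange 262.43, increase in resident deposits held at foreign banks 63.02.)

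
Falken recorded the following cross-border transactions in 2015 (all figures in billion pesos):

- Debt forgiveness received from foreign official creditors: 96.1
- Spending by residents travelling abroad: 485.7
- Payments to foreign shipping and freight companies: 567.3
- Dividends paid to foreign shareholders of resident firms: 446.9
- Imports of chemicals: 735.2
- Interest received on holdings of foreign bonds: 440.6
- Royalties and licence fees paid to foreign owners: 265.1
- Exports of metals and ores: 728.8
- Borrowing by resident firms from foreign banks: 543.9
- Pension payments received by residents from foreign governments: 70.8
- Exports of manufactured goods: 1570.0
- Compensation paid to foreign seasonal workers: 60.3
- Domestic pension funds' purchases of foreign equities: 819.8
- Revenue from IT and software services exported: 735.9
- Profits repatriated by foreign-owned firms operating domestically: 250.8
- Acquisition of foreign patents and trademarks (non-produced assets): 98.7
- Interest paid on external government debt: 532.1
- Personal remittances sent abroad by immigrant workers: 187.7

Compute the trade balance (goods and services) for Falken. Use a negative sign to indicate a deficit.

981.4

Goods: -735.2 + 728.8 + 1570.0 = 1563.6
Services: -265.1 - 567.3 - 485.7 + 735.9 = -582.2
Trade balance = 1563.6 + (-582.2) = 981.4
(Excluded from the trade balance — capital account: debt forgiveness received from foreign official creditors 96.1, acquisition of foreign patents and trademarks (non-produced assets) 98.7; primary income: dividends paid to foreign shareholders of resident firms 446.9, interest received on holdings of foreign bonds 440.6, compensation paid to foreign seasonal workers 60.3, profits repatriated by foreign-owned firms operating domestically 250.8, interest paid on external government debt 532.1; financial account: borrowing by resident firms from foreign banks 543.9, domestic pension funds' purchases of foreign equities 819.8; secondary income: pension payments received by residents from foreign governments 70.8, personal remittances sent abroad by immigrant workers 187.7.)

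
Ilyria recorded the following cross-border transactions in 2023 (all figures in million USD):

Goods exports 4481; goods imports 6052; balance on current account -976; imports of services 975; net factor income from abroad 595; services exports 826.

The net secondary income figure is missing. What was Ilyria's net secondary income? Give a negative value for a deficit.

Current account = goods balance + services balance + net primary income + net secondary income
Sum of the known components = -1125
Net secondary income = CA - (known components) = -976 - (-1125) = 149

149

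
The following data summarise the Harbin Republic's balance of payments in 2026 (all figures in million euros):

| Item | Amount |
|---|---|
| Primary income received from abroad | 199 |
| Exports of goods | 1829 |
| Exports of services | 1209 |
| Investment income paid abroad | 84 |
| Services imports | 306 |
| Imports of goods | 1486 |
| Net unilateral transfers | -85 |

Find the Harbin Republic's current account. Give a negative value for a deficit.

1276

Goods balance = 1829 - 1486 = 343
Services balance = 1209 - 306 = 903
Trade balance (goods + services) = 343 + 903 = 1246
Net primary income = 199 - 84 = 115
Net secondary income = -85
Current account = 1246 + 115 + (-85) = 1276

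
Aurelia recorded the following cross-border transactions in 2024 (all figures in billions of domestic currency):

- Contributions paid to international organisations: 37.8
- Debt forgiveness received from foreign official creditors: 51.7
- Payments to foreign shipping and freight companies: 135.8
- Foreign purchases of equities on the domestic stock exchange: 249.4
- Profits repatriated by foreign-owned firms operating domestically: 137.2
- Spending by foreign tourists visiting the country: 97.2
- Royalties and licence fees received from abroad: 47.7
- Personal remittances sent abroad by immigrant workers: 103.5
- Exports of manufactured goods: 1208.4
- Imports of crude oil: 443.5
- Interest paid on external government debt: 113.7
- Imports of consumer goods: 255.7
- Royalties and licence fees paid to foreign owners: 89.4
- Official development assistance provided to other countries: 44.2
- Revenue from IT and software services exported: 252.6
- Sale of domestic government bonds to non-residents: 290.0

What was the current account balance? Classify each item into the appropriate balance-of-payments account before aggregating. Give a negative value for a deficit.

245.1

Goods: 1208.4 - 255.7 - 443.5 = 509.2
Services: 47.7 + 252.6 + 97.2 - 89.4 - 135.8 = 172.3
Primary income: -113.7 - 137.2 = -250.9
Secondary income: -103.5 - 44.2 - 37.8 = -185.5
Current account = 509.2 + 172.3 + (-250.9) + (-185.5) = 245.1
(Excluded from the current account — capital account: debt forgiveness received from foreign official creditors 51.7; financial account: foreign purchases of equities on the domestic stock exchange 249.4, sale of domestic government bonds to non-residents 290.0.)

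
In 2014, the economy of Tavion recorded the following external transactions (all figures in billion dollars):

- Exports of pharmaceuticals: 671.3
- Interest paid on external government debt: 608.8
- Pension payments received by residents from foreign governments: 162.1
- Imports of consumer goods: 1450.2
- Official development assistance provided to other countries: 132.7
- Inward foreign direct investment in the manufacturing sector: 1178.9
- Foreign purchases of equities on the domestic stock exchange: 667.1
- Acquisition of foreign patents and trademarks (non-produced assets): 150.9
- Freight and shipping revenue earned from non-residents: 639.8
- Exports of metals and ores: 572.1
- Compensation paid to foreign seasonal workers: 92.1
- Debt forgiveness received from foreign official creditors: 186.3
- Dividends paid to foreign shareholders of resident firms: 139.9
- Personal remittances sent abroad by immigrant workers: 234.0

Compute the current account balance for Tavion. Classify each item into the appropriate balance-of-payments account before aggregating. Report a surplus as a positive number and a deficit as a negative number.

Goods: 671.3 + 572.1 - 1450.2 = -206.8
Services: 639.8
Primary income: -139.9 - 608.8 - 92.1 = -840.8
Secondary income: -234.0 + 162.1 - 132.7 = -204.6
Current account = (-206.8) + 639.8 + (-840.8) + (-204.6) = -612.4
(Excluded from the current account — financial account: inward foreign direct investment in the manufacturing sector 1178.9, foreign purchases of equities on the domestic stock exchange 667.1; capital account: acquisition of foreign patents and trademarks (non-produced assets) 150.9, debt forgiveness received from foreign official creditors 186.3.)

-612.4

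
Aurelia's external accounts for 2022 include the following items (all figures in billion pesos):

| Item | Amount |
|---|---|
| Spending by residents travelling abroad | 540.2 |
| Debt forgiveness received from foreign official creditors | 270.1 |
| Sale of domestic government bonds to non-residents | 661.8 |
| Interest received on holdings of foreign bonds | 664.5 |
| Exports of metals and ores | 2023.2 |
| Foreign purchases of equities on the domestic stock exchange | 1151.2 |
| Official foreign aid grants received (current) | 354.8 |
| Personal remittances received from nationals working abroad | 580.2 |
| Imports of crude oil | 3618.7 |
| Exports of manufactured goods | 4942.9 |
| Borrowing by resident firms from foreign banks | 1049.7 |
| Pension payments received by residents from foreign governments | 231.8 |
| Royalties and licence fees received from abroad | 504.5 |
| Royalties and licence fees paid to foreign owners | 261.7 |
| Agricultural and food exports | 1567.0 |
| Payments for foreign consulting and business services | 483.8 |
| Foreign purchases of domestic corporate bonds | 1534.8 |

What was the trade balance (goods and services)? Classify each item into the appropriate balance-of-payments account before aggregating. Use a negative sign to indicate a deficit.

Goods: 2023.2 + 1567.0 + 4942.9 - 3618.7 = 4914.4
Services: 504.5 - 261.7 - 483.8 - 540.2 = -781.2
Trade balance = 4914.4 + (-781.2) = 4133.2
(Excluded from the trade balance — capital account: debt forgiveness received from foreign official creditors 270.1; financial account: sale of domestic government bonds to non-residents 661.8, foreign purchases of equities on the domestic stock exchange 1151.2, borrowing by resident firms from foreign banks 1049.7, foreign purchases of domestic corporate bonds 1534.8; primary income: interest received on holdings of foreign bonds 664.5; secondary income: official foreign aid grants received (current) 354.8, personal remittances received from nationals working abroad 580.2, pension payments received by residents from foreign governments 231.8.)

4133.2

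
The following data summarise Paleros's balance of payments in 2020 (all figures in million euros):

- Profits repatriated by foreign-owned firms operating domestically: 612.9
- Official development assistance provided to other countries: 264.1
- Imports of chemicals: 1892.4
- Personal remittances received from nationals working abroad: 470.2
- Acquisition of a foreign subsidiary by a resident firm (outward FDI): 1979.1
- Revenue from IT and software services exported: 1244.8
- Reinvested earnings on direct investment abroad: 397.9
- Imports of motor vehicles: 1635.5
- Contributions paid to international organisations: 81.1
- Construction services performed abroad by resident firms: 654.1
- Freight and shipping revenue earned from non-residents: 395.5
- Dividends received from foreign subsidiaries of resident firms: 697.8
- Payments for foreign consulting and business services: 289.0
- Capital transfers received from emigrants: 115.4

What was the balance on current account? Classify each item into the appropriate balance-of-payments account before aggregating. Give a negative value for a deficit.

Goods: -1892.4 - 1635.5 = -3527.9
Services: 654.1 - 289.0 + 395.5 + 1244.8 = 2005.4
Primary income: 397.9 + 697.8 - 612.9 = 482.8
Secondary income: -264.1 + 470.2 - 81.1 = 125.0
Current account = (-3527.9) + 2005.4 + 482.8 + 125.0 = -914.7
(Excluded from the current account — financial account: acquisition of a foreign subsidiary by a resident firm (outward FDI) 1979.1; capital account: capital transfers received from emigrants 115.4.)

-914.7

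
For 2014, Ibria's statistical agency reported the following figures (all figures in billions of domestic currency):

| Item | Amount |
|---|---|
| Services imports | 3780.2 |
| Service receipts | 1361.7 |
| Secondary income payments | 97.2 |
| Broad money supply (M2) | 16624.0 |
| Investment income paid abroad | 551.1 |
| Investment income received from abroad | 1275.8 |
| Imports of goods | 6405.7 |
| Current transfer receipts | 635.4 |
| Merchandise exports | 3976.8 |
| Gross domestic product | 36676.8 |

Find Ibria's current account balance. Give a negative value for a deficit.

-3584.5

Goods balance = 3976.8 - 6405.7 = -2428.9
Services balance = 1361.7 - 3780.2 = -2418.5
Trade balance (goods + services) = -2428.9 + (-2418.5) = -4847.4
Net primary income = 1275.8 - 551.1 = 724.7
Net secondary income = 635.4 - 97.2 = 538.2
Current account = -4847.4 + 724.7 + 538.2 = -3584.5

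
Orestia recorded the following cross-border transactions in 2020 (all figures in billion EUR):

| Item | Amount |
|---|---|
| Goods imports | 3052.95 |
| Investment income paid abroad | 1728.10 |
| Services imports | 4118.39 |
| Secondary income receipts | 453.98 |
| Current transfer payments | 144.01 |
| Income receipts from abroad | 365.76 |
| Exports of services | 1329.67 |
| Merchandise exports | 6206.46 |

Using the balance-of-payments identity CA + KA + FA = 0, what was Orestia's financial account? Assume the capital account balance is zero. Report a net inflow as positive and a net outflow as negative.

687.58

Goods balance = 6206.46 - 3052.95 = 3153.51
Services balance = 1329.67 - 4118.39 = -2788.72
Trade balance (goods + services) = 3153.51 + (-2788.72) = 364.79
Net primary income = 365.76 - 1728.10 = -1362.34
Net secondary income = 453.98 - 144.01 = 309.97
Current account = 364.79 + (-1362.34) + 309.97 = -687.58
Financial account = -(-687.58) = 687.58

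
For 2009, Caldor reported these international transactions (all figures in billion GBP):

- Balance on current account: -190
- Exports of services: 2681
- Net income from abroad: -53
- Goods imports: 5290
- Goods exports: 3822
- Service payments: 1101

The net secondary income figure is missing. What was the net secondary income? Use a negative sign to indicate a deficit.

Current account = goods balance + services balance + net primary income + net secondary income
Sum of the known components = 59
Net secondary income = CA - (known components) = -190 - 59 = -249

-249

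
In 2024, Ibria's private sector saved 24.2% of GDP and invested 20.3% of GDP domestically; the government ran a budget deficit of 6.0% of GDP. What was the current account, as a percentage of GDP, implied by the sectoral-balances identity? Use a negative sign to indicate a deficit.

-2.1

By the sectoral-balances identity, CA = (S_private - I) + (T - G).
Private balance = 24.2 - 20.3 = 3.9
Government balance (T - G) = -6.0
CA = 3.9 + (-6.0) = -2.1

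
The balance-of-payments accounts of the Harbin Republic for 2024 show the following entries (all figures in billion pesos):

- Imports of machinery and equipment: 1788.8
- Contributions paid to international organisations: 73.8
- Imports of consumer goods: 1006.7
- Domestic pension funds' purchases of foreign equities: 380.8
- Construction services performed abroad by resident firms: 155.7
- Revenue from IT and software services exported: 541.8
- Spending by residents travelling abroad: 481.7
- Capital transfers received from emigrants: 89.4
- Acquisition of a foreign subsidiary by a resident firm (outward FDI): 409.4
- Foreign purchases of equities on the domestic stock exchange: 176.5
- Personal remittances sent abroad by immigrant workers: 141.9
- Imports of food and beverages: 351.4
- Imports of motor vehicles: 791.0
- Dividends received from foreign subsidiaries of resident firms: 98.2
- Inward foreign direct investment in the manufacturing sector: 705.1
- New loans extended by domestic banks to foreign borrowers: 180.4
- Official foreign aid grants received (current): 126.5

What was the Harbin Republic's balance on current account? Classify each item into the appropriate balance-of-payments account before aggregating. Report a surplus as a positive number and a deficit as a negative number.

-3713.1

Goods: -791.0 - 1006.7 - 1788.8 - 351.4 = -3937.9
Services: 541.8 - 481.7 + 155.7 = 215.8
Primary income: 98.2
Secondary income: -73.8 - 141.9 + 126.5 = -89.2
Current account = (-3937.9) + 215.8 + 98.2 + (-89.2) = -3713.1
(Excluded from the current account — financial account: domestic pension funds' purchases of foreign equities 380.8, acquisition of a foreign subsidiary by a resident firm (outward FDI) 409.4, foreign purchases of equities on the domestic stock exchange 176.5, inward foreign direct investment in the manufacturing sector 705.1, new loans extended by domestic banks to foreign borrowers 180.4; capital account: capital transfers received from emigrants 89.4.)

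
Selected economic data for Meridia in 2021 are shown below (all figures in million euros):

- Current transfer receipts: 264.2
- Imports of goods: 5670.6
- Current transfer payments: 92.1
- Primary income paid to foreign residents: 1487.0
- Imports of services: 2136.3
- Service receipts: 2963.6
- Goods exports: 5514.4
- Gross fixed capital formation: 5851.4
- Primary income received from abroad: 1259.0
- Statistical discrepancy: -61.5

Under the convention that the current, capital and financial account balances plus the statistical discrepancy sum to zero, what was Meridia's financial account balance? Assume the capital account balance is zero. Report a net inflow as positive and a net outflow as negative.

Goods balance = 5514.4 - 5670.6 = -156.2
Services balance = 2963.6 - 2136.3 = 827.3
Trade balance (goods + services) = -156.2 + 827.3 = 671.1
Net primary income = 1259.0 - 1487.0 = -228.0
Net secondary income = 264.2 - 92.1 = 172.1
Current account = 671.1 + (-228.0) + 172.1 = 615.2
Financial account = -(615.2 + (-61.5)) = -553.7

-553.7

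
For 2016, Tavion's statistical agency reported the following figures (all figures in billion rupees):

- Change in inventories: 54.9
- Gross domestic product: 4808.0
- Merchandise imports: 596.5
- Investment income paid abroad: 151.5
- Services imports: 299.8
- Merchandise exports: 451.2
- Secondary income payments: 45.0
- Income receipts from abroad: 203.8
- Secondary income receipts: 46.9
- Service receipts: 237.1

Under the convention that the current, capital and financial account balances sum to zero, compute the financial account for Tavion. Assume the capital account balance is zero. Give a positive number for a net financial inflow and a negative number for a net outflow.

Goods balance = 451.2 - 596.5 = -145.3
Services balance = 237.1 - 299.8 = -62.7
Trade balance (goods + services) = -145.3 + (-62.7) = -208.0
Net primary income = 203.8 - 151.5 = 52.3
Net secondary income = 46.9 - 45.0 = 1.9
Current account = -208.0 + 52.3 + 1.9 = -153.8
Financial account = -(-153.8) = 153.8

153.8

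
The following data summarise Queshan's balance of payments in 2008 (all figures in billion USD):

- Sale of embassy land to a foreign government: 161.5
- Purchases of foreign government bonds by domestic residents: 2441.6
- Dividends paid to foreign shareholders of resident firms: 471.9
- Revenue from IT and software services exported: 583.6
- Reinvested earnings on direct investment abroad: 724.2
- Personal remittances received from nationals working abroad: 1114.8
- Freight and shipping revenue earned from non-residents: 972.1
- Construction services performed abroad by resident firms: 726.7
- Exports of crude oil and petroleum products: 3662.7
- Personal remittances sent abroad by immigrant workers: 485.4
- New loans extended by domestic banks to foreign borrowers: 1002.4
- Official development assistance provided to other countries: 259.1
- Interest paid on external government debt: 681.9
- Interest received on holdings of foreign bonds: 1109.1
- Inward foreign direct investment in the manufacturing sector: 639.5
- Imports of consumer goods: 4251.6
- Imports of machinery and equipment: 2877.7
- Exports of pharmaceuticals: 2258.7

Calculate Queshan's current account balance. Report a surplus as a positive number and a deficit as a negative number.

Goods: -2877.7 - 4251.6 + 3662.7 + 2258.7 = -1207.9
Services: 726.7 + 583.6 + 972.1 = 2282.4
Primary income: 724.2 - 471.9 - 681.9 + 1109.1 = 679.5
Secondary income: -259.1 + 1114.8 - 485.4 = 370.3
Current account = (-1207.9) + 2282.4 + 679.5 + 370.3 = 2124.3
(Excluded from the current account — capital account: sale of embassy land to a foreign government 161.5; financial account: purchases of foreign government bonds by domestic residents 2441.6, new loans extended by domestic banks to foreign borrowers 1002.4, inward foreign direct investment in the manufacturing sector 639.5.)

2124.3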